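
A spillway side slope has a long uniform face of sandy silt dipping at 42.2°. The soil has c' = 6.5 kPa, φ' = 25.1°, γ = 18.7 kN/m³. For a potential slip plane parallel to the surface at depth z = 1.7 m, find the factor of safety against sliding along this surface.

FS = 0.93

For an infinite slope with a slip plane parallel to the surface (no pore pressure): FS = [c' + γz cos²β tanφ'] / [γz sinβ cosβ].
γz = 18.7·1.7 = 31.79 kN/m²
Numerator = 6.5 + 31.79·cos²42.2°·tan25.1° = 6.5 + 31.79·0.5488·0.4684 = 14.672 kPa
Denominator = 31.79·sin42.2°·cos42.2° = 31.79·0.6717·0.7408 = 15.819 kPa
FS = 14.672 / 15.819 = 0.928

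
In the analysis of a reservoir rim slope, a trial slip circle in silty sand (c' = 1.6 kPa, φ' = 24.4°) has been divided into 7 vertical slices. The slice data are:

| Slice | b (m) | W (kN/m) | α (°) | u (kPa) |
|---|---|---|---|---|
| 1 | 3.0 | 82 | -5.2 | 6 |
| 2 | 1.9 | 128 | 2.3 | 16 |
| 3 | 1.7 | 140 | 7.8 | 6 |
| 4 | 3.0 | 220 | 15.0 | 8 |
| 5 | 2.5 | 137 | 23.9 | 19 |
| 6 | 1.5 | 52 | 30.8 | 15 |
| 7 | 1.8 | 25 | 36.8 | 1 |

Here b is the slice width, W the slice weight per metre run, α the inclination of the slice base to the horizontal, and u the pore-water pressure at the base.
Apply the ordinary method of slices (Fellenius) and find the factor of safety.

FS = 1.71

Ordinary method of slices: FS = Σ[c'·Δl_i + (W_i cosα_i − u_i·Δl_i)·tanφ'] / Σ W_i sinα_i, with Δl_i = b_i / cosα_i.
Slice 1: Δl = 3.0/cos(-5.2°) = 3.012 m; N'_1 = 82·cos(-5.2°) − 6·3.012 = 63.6; c'Δl = 4.82; W sinα = -7.4
Slice 2: Δl = 1.9/cos2.3° = 1.902 m; N'_2 = 128·cos2.3° − 16·1.902 = 97.5; c'Δl = 3.04; W sinα = 5.1
Slice 3: Δl = 1.7/cos7.8° = 1.716 m; N'_3 = 140·cos7.8° − 6·1.716 = 128.4; c'Δl = 2.75; W sinα = 19.0
Slice 4: Δl = 3.0/cos15.0° = 3.106 m; N'_4 = 220·cos15.0° − 8·3.106 = 187.7; c'Δl = 4.97; W sinα = 56.9
Slice 5: Δl = 2.5/cos23.9° = 2.734 m; N'_5 = 137·cos23.9° − 19·2.734 = 73.3; c'Δl = 4.38; W sinα = 55.5
Slice 6: Δl = 1.5/cos30.8° = 1.746 m; N'_6 = 52·cos30.8° − 15·1.746 = 18.5; c'Δl = 2.79; W sinα = 26.6
Slice 7: Δl = 1.8/cos36.8° = 2.248 m; N'_7 = 25·cos36.8° − 1·2.248 = 17.8; c'Δl = 3.60; W sinα = 15.0
Σc'Δl = 26.3 kN/m; ΣN' = 586.7 kN/m; ΣW sinα = 170.8 kN/m
Resisting = 26.3 + 586.7·tan24.4° = 26.3 + 266.1 = 292.5 kN/m
FS = 292.5 / 170.8 = 1.713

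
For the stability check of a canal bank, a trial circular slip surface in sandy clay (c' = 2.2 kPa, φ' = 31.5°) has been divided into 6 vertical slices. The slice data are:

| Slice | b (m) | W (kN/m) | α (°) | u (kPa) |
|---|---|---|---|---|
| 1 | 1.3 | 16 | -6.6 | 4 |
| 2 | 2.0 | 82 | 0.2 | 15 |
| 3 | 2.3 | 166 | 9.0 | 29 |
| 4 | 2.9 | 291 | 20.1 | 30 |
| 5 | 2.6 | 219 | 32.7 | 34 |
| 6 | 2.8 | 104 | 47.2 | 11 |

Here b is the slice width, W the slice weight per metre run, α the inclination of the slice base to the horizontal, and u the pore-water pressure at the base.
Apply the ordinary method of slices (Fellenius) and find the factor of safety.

Ordinary method of slices: FS = Σ[c'·Δl_i + (W_i cosα_i − u_i·Δl_i)·tanφ'] / Σ W_i sinα_i, with Δl_i = b_i / cosα_i.
Slice 1: Δl = 1.3/cos(-6.6°) = 1.309 m; N'_1 = 16·cos(-6.6°) − 4·1.309 = 10.7; c'Δl = 2.88; W sinα = -1.8
Slice 2: Δl = 2.0/cos0.2° = 2.000 m; N'_2 = 82·cos0.2° − 15·2.000 = 52.0; c'Δl = 4.40; W sinα = 0.3
Slice 3: Δl = 2.3/cos9.0° = 2.329 m; N'_3 = 166·cos9.0° − 29·2.329 = 96.4; c'Δl = 5.12; W sinα = 26.0
Slice 4: Δl = 2.9/cos20.1° = 3.088 m; N'_4 = 291·cos20.1° − 30·3.088 = 180.6; c'Δl = 6.79; W sinα = 100.0
Slice 5: Δl = 2.6/cos32.7° = 3.090 m; N'_5 = 219·cos32.7° − 34·3.090 = 79.2; c'Δl = 6.80; W sinα = 118.3
Slice 6: Δl = 2.8/cos47.2° = 4.121 m; N'_6 = 104·cos47.2° − 11·4.121 = 25.3; c'Δl = 9.07; W sinα = 76.3
Σc'Δl = 35.1 kN/m; ΣN' = 444.3 kN/m; ΣW sinα = 319.0 kN/m
Resisting = 35.1 + 444.3·tan31.5° = 35.1 + 272.3 = 307.3 kN/m
FS = 307.3 / 319.0 = 0.963

FS = 0.96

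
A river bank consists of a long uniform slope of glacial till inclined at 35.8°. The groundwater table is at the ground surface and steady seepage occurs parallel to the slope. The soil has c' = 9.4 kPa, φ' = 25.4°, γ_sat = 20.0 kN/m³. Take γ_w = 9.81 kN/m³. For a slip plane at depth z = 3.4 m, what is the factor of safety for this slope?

With seepage parallel to the slope and the water table at the surface, the effective normal stress on the slip plane uses the buoyant unit weight γ' = γ_sat − γ_w while the driving shear stress uses γ_sat:
FS = [c' + γ' z cos²β tanφ'] / [γ_sat z sinβ cosβ]
γ' = 20.0 − 9.81 = 10.19 kN/m³
Numerator = 9.4 + 10.19·3.4·cos²35.8°·tan25.4° = 9.4 + 10.19·3.4·0.6578·0.4748 = 20.222 kPa
Denominator = 20.0·3.4·sin35.8°·cos35.8° = 20.0·3.4·0.5850·0.8111 = 32.262 kPa
FS = 20.222 / 32.262 = 0.627

FS = 0.63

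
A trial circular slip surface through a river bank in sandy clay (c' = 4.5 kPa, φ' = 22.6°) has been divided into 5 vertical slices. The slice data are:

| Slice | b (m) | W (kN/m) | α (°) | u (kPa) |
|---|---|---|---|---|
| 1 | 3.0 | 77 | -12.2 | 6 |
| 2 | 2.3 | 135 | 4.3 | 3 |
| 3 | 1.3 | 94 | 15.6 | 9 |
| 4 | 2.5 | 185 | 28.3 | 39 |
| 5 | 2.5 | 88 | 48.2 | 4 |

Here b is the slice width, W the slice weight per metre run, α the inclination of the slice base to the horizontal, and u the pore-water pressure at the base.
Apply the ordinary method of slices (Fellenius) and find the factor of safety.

FS = 1.21

Ordinary method of slices: FS = Σ[c'·Δl_i + (W_i cosα_i − u_i·Δl_i)·tanφ'] / Σ W_i sinα_i, with Δl_i = b_i / cosα_i.
Slice 1: Δl = 3.0/cos(-12.2°) = 3.069 m; N'_1 = 77·cos(-12.2°) − 6·3.069 = 56.8; c'Δl = 13.81; W sinα = -16.3
Slice 2: Δl = 2.3/cos4.3° = 2.306 m; N'_2 = 135·cos4.3° − 3·2.306 = 127.7; c'Δl = 10.38; W sinα = 10.1
Slice 3: Δl = 1.3/cos15.6° = 1.350 m; N'_3 = 94·cos15.6° − 9·1.350 = 78.4; c'Δl = 6.07; W sinα = 25.3
Slice 4: Δl = 2.5/cos28.3° = 2.839 m; N'_4 = 185·cos28.3° − 39·2.839 = 52.2; c'Δl = 12.78; W sinα = 87.7
Slice 5: Δl = 2.5/cos48.2° = 3.751 m; N'_5 = 88·cos48.2° − 4·3.751 = 43.7; c'Δl = 16.88; W sinα = 65.6
Σc'Δl = 59.9 kN/m; ΣN' = 358.7 kN/m; ΣW sinα = 172.4 kN/m
Resisting = 59.9 + 358.7·tan22.6° = 59.9 + 149.3 = 209.2 kN/m
FS = 209.2 / 172.4 = 1.213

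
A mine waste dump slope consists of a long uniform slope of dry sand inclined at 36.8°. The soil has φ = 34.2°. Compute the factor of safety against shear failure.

FS = 0.91

For a dry cohesionless infinite slope the factor of safety is FS = tanφ / tanβ.
FS = tan34.2° / tan36.8° = 0.6796 / 0.7481 = 0.908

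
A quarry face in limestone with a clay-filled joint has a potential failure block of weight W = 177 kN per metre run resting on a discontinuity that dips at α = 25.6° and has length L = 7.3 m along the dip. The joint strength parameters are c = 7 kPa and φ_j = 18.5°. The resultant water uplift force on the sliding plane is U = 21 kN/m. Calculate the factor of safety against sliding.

Resolving the block weight along and normal to the plane and applying the Mohr–Coulomb strength on the joint:
N' = W cosα − U = 177·cos25.6° − 21 = 138.6 kN/m
Driving force T = W sinα = 177·sin25.6° = 76.5 kN/m
Resisting force R = c·L + N'·tanφ_j = 7·7.3 + 138.6·tan18.5° = 51.1 + 46.4 = 97.5 kN/m
FS = R / T = 97.5 / 76.5 = 1.275

FS = 1.27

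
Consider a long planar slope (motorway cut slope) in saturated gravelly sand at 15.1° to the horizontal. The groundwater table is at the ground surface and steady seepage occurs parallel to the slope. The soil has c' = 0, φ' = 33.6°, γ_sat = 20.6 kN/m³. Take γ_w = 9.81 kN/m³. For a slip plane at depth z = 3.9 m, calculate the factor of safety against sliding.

With seepage parallel to the slope and the water table at the surface, the effective normal stress on the slip plane uses the buoyant unit weight γ' = γ_sat − γ_w while the driving shear stress uses γ_sat:
FS = [c' + γ' z cos²β tanφ'] / [γ_sat z sinβ cosβ]
(For c' = 0 this reduces to FS = (γ'/γ_sat)·tanφ'/tanβ.)
γ' = 20.6 − 9.81 = 10.79 kN/m³
Numerator = 0.0 + 10.79·3.9·cos²15.1°·tan33.6° = 0.0 + 10.79·3.9·0.9321·0.6644 = 26.061 kPa
Denominator = 20.6·3.9·sin15.1°·cos15.1° = 20.6·3.9·0.2605·0.9655 = 20.206 kPa
FS = 26.061 / 20.206 = 1.290

FS = 1.29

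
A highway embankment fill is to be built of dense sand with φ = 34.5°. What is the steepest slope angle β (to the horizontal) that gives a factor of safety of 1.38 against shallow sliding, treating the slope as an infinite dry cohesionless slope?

For an infinite dry cohesionless slope FS = tanφ/tanβ, so tanβ = tanφ / FS.
tanβ = tan34.5° / 1.38 = 0.6873 / 1.38 = 0.4980
β = arctan(0.4980) = 26.47°

β = 26.5°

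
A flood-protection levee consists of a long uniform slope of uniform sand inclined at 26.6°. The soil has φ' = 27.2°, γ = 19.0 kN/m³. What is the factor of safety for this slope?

For a dry cohesionless infinite slope the factor of safety is FS = tanφ' / tanβ.
FS = tan27.2° / tan26.6° = 0.5139 / 0.5008 = 1.026

FS = 1.03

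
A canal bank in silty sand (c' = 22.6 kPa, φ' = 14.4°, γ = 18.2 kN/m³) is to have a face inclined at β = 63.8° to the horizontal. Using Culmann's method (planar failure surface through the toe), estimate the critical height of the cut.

H_c = 12.36 m

Culmann's analysis gives the critical failure plane at α_cr = (β + φ')/2 = (63.8 + 14.4)/2 = 39.1°, and the critical height
H_c = (4c'/γ) · sinβ cosφ' / [1 − cos(β − φ')]
    = (4·22.6/18.2) · sin63.8°·cos14.4° / [1 − cos(49.4°)]
    = 4.967 · 0.8973·0.9686 / [1 − 0.6508]
    = 4.967 · 0.8691 / 0.3492
    = 12.36 m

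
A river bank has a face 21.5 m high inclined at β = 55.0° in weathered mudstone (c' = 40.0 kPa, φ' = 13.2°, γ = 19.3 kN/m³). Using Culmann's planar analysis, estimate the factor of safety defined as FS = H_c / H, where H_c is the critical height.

H_c = (4c'/γ) · sinβ cosφ' / [1 − cos(β − φ')]
    = (4·40.0/19.3) · sin55.0°·cos13.2° / [1 − cos41.8°]
    = 8.290 · 0.7975 / 0.2545 = 25.98 m
FS = H_c / H = 25.98 / 21.5 = 1.208

FS = 1.21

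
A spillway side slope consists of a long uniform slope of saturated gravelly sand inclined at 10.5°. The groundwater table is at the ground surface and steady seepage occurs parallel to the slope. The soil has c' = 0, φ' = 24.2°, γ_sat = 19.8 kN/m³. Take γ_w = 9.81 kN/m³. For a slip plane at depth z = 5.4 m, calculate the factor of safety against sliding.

FS = 1.22

With seepage parallel to the slope and the water table at the surface, the effective normal stress on the slip plane uses the buoyant unit weight γ' = γ_sat − γ_w while the driving shear stress uses γ_sat:
FS = [c' + γ' z cos²β tanφ'] / [γ_sat z sinβ cosβ]
(For c' = 0 this reduces to FS = (γ'/γ_sat)·tanφ'/tanβ.)
γ' = 19.8 − 9.81 = 9.99 kN/m³
Numerator = 0.0 + 9.99·5.4·cos²10.5°·tan24.2° = 0.0 + 9.99·5.4·0.9668·0.4494 = 23.439 kPa
Denominator = 19.8·5.4·sin10.5°·cos10.5° = 19.8·5.4·0.1822·0.9833 = 19.158 kPa
FS = 23.439 / 19.158 = 1.223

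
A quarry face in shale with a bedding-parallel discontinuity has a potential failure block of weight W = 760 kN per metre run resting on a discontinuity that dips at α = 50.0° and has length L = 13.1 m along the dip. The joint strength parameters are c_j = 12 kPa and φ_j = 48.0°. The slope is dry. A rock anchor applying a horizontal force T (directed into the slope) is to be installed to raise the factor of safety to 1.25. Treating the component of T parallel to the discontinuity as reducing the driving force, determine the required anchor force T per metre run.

Resolving forces along and normal to the sliding plane, with the horizontal anchor force T adding T·sinα to the effective normal force and T·cosα acting up the plane against the driving force:
FS = [c_jL + (W cosα + T sinα) tanφ_j] / [W sinα − T cosα]
Without the anchor: N' = 488.5 kN/m, driving T_d = 582.2 kN/m, resisting R = 12·13.1 + 488.5·tan48.0° = 699.8 kN/m, FS = 1.20.
Setting FS = 1.25 and solving for T:
1.25·(582.2 − T cos50.0°) = 699.8 + T sin50.0°·tan48.0°
T·(sin50.0°·tan48.0° + 1.25·cos50.0°) = 1.25·582.2 − 699.8
T·(0.7660·1.1106 + 1.25·0.6428) = 727.7 − 699.8 = 28.0
T·1.6543 = 28.0
T = 16.9 kN/m

T = 17 kN/m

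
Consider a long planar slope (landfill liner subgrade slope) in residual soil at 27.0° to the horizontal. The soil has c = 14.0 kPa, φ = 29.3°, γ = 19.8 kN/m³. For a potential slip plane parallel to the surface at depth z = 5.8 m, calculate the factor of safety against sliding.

FS = 1.40

For an infinite slope with a slip plane parallel to the surface (no pore pressure): FS = [c + γz cos²β tanφ] / [γz sinβ cosβ].
γz = 19.8·5.8 = 114.84 kN/m²
Numerator = 14.0 + 114.84·cos²27.0°·tan29.3° = 14.0 + 114.84·0.7939·0.5612 = 65.163 kPa
Denominator = 114.84·sin27.0°·cos27.0° = 114.84·0.4540·0.8910 = 46.454 kPa
FS = 65.163 / 46.454 = 1.403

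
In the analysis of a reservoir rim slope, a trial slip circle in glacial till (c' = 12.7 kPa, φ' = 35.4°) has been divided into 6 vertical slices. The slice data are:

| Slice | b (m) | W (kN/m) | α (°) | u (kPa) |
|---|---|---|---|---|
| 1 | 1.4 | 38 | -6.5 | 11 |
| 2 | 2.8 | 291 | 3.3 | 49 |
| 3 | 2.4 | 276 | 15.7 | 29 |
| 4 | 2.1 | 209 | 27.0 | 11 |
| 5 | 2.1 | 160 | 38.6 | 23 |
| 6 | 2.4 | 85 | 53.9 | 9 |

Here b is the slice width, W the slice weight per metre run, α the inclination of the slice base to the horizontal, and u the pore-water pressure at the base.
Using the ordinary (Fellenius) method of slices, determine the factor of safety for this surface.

Ordinary method of slices: FS = Σ[c'·Δl_i + (W_i cosα_i − u_i·Δl_i)·tanφ'] / Σ W_i sinα_i, with Δl_i = b_i / cosα_i.
Slice 1: Δl = 1.4/cos(-6.5°) = 1.409 m; N'_1 = 38·cos(-6.5°) − 11·1.409 = 22.3; c'Δl = 17.90; W sinα = -4.3
Slice 2: Δl = 2.8/cos3.3° = 2.805 m; N'_2 = 291·cos3.3° − 49·2.805 = 153.1; c'Δl = 35.62; W sinα = 16.8
Slice 3: Δl = 2.4/cos15.7° = 2.493 m; N'_3 = 276·cos15.7° − 29·2.493 = 193.4; c'Δl = 31.66; W sinα = 74.7
Slice 4: Δl = 2.1/cos27.0° = 2.357 m; N'_4 = 209·cos27.0° − 11·2.357 = 160.3; c'Δl = 29.93; W sinα = 94.9
Slice 5: Δl = 2.1/cos38.6° = 2.687 m; N'_5 = 160·cos38.6° − 23·2.687 = 63.2; c'Δl = 34.13; W sinα = 99.8
Slice 6: Δl = 2.4/cos53.9° = 4.073 m; N'_6 = 85·cos53.9° − 9·4.073 = 13.4; c'Δl = 51.73; W sinα = 68.7
Σc'Δl = 201.0 kN/m; ΣN' = 605.7 kN/m; ΣW sinα = 350.5 kN/m
Resisting = 201.0 + 605.7·tan35.4° = 201.0 + 430.5 = 631.4 kN/m
FS = 631.4 / 350.5 = 1.801

FS = 1.80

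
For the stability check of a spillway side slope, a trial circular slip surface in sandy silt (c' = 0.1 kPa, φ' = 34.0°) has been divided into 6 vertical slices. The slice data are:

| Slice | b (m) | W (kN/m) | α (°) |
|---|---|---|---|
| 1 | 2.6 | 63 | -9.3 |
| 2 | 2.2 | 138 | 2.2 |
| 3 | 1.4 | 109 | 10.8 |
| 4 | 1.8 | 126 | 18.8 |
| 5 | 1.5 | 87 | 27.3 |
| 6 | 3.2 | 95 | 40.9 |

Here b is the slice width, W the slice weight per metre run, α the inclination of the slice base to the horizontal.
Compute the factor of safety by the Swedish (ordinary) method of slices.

Ordinary method of slices: FS = Σ[c'·Δl_i + (W_i cosα_i)·tanφ'] / Σ W_i sinα_i, with Δl_i = b_i / cosα_i.
Slice 1: Δl = 2.6/cos(-9.3°) = 2.635 m; N'_1 = 63·cos(-9.3°) = 62.2; c'Δl = 0.26; W sinα = -10.2
Slice 2: Δl = 2.2/cos2.2° = 2.202 m; N'_2 = 138·cos2.2° = 137.9; c'Δl = 0.22; W sinα = 5.3
Slice 3: Δl = 1.4/cos10.8° = 1.425 m; N'_3 = 109·cos10.8° = 107.1; c'Δl = 0.14; W sinα = 20.4
Slice 4: Δl = 1.8/cos18.8° = 1.901 m; N'_4 = 126·cos18.8° = 119.3; c'Δl = 0.19; W sinα = 40.6
Slice 5: Δl = 1.5/cos27.3° = 1.688 m; N'_5 = 87·cos27.3° = 77.3; c'Δl = 0.17; W sinα = 39.9
Slice 6: Δl = 3.2/cos40.9° = 4.234 m; N'_6 = 95·cos40.9° = 71.8; c'Δl = 0.42; W sinα = 62.2
Σc'Δl = 1.4 kN/m; ΣN' = 575.5 kN/m; ΣW sinα = 158.2 kN/m
Resisting = 1.4 + 575.5·tan34.0° = 1.4 + 388.2 = 389.6 kN/m
FS = 389.6 / 158.2 = 2.462

FS = 2.46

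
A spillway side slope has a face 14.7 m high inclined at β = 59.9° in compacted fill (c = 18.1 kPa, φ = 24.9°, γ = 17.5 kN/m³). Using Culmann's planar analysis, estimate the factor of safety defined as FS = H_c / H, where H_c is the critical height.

FS = 1.22

H_c = (4c/γ) · sinβ cosφ / [1 − cos(β − φ)]
    = (4·18.1/17.5) · sin59.9°·cos24.9° / [1 − cos35.0°]
    = 4.137 · 0.7847 / 0.1808 = 17.95 m
FS = H_c / H = 17.95 / 14.7 = 1.221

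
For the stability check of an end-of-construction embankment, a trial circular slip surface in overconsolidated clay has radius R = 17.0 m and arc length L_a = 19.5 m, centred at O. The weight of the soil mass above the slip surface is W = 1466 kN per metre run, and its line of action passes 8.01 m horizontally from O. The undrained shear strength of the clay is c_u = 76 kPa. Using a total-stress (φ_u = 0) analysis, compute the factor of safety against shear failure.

Taking moments about the centre O, the resisting moment is provided by the undrained shear strength acting along the arc:
M_R = c_u·L_a·R = 76·19.50·17.0 = 25194.0 kN·m/m
M_D = W·d = 1466·8.01 = 11742.7 kN·m/m
FS = M_R / M_D = 25194.0 / 11742.7 = 2.146

FS = 2.15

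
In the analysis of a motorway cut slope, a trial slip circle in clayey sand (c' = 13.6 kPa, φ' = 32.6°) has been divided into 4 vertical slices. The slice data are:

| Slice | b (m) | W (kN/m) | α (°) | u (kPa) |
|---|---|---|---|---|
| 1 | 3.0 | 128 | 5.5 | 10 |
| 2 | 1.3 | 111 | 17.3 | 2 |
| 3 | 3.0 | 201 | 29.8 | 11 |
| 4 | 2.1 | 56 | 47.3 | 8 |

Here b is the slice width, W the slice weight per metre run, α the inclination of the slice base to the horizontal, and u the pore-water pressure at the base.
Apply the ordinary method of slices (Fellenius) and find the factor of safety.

FS = 2.00

Ordinary method of slices: FS = Σ[c'·Δl_i + (W_i cosα_i − u_i·Δl_i)·tanφ'] / Σ W_i sinα_i, with Δl_i = b_i / cosα_i.
Slice 1: Δl = 3.0/cos5.5° = 3.014 m; N'_1 = 128·cos5.5° − 10·3.014 = 97.3; c'Δl = 40.99; W sinα = 12.3
Slice 2: Δl = 1.3/cos17.3° = 1.362 m; N'_2 = 111·cos17.3° − 2·1.362 = 103.3; c'Δl = 18.52; W sinα = 33.0
Slice 3: Δl = 3.0/cos29.8° = 3.457 m; N'_3 = 201·cos29.8° − 11·3.457 = 136.4; c'Δl = 47.02; W sinα = 99.9
Slice 4: Δl = 2.1/cos47.3° = 3.097 m; N'_4 = 56·cos47.3° − 8·3.097 = 13.2; c'Δl = 42.11; W sinα = 41.2
Σc'Δl = 148.6 kN/m; ΣN' = 350.1 kN/m; ΣW sinα = 186.3 kN/m
Resisting = 148.6 + 350.1·tan32.6° = 148.6 + 223.9 = 372.6 kN/m
FS = 372.6 / 186.3 = 1.999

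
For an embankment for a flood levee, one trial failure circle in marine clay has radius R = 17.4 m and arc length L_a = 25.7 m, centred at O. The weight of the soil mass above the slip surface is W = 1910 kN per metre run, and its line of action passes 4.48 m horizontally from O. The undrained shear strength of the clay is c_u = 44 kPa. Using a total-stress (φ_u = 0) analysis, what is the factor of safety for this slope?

FS = 2.30

Taking moments about the centre O, the resisting moment is provided by the undrained shear strength acting along the arc:
M_R = c_u·L_a·R = 44·25.70·17.4 = 19675.9 kN·m/m
M_D = W·d = 1910·4.48 = 8556.8 kN·m/m
FS = M_R / M_D = 19675.9 / 8556.8 = 2.299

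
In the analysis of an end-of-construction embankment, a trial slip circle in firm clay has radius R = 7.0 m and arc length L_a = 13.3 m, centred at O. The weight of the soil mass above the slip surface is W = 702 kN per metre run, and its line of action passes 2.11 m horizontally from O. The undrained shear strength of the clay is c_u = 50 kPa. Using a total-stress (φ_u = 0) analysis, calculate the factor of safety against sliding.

Taking moments about the centre O, the resisting moment is provided by the undrained shear strength acting along the arc:
M_R = c_u·L_a·R = 50·13.30·7.0 = 4655.0 kN·m/m
M_D = W·d = 702·2.11 = 1481.2 kN·m/m
FS = M_R / M_D = 4655.0 / 1481.2 = 3.143

FS = 3.14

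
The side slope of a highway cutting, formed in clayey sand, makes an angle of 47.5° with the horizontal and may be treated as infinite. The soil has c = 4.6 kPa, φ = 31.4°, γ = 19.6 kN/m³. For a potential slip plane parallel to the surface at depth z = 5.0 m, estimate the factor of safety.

FS = 0.65

For an infinite slope with a slip plane parallel to the surface (no pore pressure): FS = [c + γz cos²β tanφ] / [γz sinβ cosβ].
γz = 19.6·5.0 = 98.00 kN/m²
Numerator = 4.6 + 98.00·cos²47.5°·tan31.4° = 4.6 + 98.00·0.4564·0.6104 = 31.903 kPa
Denominator = 98.00·sin47.5°·cos47.5° = 98.00·0.7373·0.6756 = 48.814 kPa
FS = 31.903 / 48.814 = 0.654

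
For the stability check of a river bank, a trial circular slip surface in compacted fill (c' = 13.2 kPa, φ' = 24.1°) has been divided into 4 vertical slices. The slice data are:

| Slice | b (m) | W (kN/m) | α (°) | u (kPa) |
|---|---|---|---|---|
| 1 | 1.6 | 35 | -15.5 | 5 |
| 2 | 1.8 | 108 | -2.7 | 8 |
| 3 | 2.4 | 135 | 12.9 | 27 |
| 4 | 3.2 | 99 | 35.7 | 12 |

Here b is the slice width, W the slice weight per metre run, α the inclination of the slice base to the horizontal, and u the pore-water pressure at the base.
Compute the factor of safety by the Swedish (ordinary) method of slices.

FS = 3.09

Ordinary method of slices: FS = Σ[c'·Δl_i + (W_i cosα_i − u_i·Δl_i)·tanφ'] / Σ W_i sinα_i, with Δl_i = b_i / cosα_i.
Slice 1: Δl = 1.6/cos(-15.5°) = 1.660 m; N'_1 = 35·cos(-15.5°) − 5·1.660 = 25.4; c'Δl = 21.92; W sinα = -9.4
Slice 2: Δl = 1.8/cos(-2.7°) = 1.802 m; N'_2 = 108·cos(-2.7°) − 8·1.802 = 93.5; c'Δl = 23.79; W sinα = -5.1
Slice 3: Δl = 2.4/cos12.9° = 2.462 m; N'_3 = 135·cos12.9° − 27·2.462 = 65.1; c'Δl = 32.50; W sinα = 30.1
Slice 4: Δl = 3.2/cos35.7° = 3.940 m; N'_4 = 99·cos35.7° − 12·3.940 = 33.1; c'Δl = 52.01; W sinα = 57.8
Σc'Δl = 130.2 kN/m; ΣN' = 217.1 kN/m; ΣW sinα = 73.5 kN/m
Resisting = 130.2 + 217.1·tan24.1° = 130.2 + 97.1 = 227.3 kN/m
FS = 227.3 / 73.5 = 3.094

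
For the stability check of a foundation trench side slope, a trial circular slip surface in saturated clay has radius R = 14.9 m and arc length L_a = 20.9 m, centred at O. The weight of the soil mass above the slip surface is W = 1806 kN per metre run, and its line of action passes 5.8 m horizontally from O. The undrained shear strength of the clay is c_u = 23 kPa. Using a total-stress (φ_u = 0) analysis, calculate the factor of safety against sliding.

Taking moments about the centre O, the resisting moment is provided by the undrained shear strength acting along the arc:
M_R = c_u·L_a·R = 23·20.90·14.9 = 7162.4 kN·m/m
M_D = W·d = 1806·5.8 = 10474.8 kN·m/m
FS = M_R / M_D = 7162.4 / 10474.8 = 0.684

FS = 0.68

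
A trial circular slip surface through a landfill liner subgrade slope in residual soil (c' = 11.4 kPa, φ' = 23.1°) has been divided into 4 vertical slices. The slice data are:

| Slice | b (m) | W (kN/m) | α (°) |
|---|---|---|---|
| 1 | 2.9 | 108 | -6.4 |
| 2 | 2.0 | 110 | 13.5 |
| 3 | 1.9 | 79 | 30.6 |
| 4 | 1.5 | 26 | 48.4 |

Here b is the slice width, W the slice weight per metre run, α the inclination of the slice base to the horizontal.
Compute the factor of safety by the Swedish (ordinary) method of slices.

Ordinary method of slices: FS = Σ[c'·Δl_i + (W_i cosα_i)·tanφ'] / Σ W_i sinα_i, with Δl_i = b_i / cosα_i.
Slice 1: Δl = 2.9/cos(-6.4°) = 2.918 m; N'_1 = 108·cos(-6.4°) = 107.3; c'Δl = 33.27; W sinα = -12.0
Slice 2: Δl = 2.0/cos13.5° = 2.057 m; N'_2 = 110·cos13.5° = 107.0; c'Δl = 23.45; W sinα = 25.7
Slice 3: Δl = 1.9/cos30.6° = 2.207 m; N'_3 = 79·cos30.6° = 68.0; c'Δl = 25.16; W sinα = 40.2
Slice 4: Δl = 1.5/cos48.4° = 2.259 m; N'_4 = 26·cos48.4° = 17.3; c'Δl = 25.76; W sinα = 19.4
Σc'Δl = 107.6 kN/m; ΣN' = 299.5 kN/m; ΣW sinα = 73.3 kN/m
Resisting = 107.6 + 299.5·tan23.1° = 107.6 + 127.8 = 235.4 kN/m
FS = 235.4 / 73.3 = 3.212

FS = 3.21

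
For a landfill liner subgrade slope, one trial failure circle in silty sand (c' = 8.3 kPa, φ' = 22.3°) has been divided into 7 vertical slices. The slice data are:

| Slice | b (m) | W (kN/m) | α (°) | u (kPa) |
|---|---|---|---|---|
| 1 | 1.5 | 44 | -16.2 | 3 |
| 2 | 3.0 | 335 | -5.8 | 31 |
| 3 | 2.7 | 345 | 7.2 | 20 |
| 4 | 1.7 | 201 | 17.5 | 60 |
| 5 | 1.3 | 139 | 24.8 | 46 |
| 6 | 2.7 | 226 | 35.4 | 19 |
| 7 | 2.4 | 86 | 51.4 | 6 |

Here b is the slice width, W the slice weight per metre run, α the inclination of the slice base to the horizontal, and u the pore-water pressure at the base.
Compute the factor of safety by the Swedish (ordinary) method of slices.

FS = 1.59

Ordinary method of slices: FS = Σ[c'·Δl_i + (W_i cosα_i − u_i·Δl_i)·tanφ'] / Σ W_i sinα_i, with Δl_i = b_i / cosα_i.
Slice 1: Δl = 1.5/cos(-16.2°) = 1.562 m; N'_1 = 44·cos(-16.2°) − 3·1.562 = 37.6; c'Δl = 12.96; W sinα = -12.3
Slice 2: Δl = 3.0/cos(-5.8°) = 3.015 m; N'_2 = 335·cos(-5.8°) − 31·3.015 = 239.8; c'Δl = 25.03; W sinα = -33.9
Slice 3: Δl = 2.7/cos7.2° = 2.721 m; N'_3 = 345·cos7.2° − 20·2.721 = 287.9; c'Δl = 22.59; W sinα = 43.2
Slice 4: Δl = 1.7/cos17.5° = 1.782 m; N'_4 = 201·cos17.5° − 60·1.782 = 84.7; c'Δl = 14.79; W sinα = 60.4
Slice 5: Δl = 1.3/cos24.8° = 1.432 m; N'_5 = 139·cos24.8° − 46·1.432 = 60.3; c'Δl = 11.89; W sinα = 58.3
Slice 6: Δl = 2.7/cos35.4° = 3.312 m; N'_6 = 226·cos35.4° − 19·3.312 = 121.3; c'Δl = 27.49; W sinα = 130.9
Slice 7: Δl = 2.4/cos51.4° = 3.847 m; N'_7 = 86·cos51.4° − 6·3.847 = 30.6; c'Δl = 31.93; W sinα = 67.2
Σc'Δl = 146.7 kN/m; ΣN' = 862.1 kN/m; ΣW sinα = 314.0 kN/m
Resisting = 146.7 + 862.1·tan22.3° = 146.7 + 353.6 = 500.3 kN/m
FS = 500.3 / 314.0 = 1.593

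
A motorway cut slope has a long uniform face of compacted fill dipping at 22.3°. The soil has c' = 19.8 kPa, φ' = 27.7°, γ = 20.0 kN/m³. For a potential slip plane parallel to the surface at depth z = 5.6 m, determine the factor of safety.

For an infinite slope with a slip plane parallel to the surface (no pore pressure): FS = [c' + γz cos²β tanφ'] / [γz sinβ cosβ].
γz = 20.0·5.6 = 112.00 kN/m²
Numerator = 19.8 + 112.00·cos²22.3°·tan27.7° = 19.8 + 112.00·0.8560·0.5250 = 70.135 kPa
Denominator = 112.00·sin22.3°·cos22.3° = 112.00·0.3795·0.9252 = 39.321 kPa
FS = 70.135 / 39.321 = 1.784

FS = 1.78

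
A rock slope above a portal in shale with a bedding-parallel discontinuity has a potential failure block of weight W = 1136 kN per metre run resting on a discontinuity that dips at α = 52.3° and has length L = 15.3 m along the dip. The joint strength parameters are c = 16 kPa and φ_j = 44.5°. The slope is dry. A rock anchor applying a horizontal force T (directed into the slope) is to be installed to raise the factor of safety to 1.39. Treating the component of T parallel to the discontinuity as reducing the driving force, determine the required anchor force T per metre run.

T = 198 kN/m

Resolving forces along and normal to the sliding plane, with the horizontal anchor force T adding T·sinα to the effective normal force and T·cosα acting up the plane against the driving force:
FS = [cL + (W cosα + T sinα) tanφ_j] / [W sinα − T cosα]
Without the anchor: N' = 694.7 kN/m, driving T_d = 898.8 kN/m, resisting R = 16·15.3 + 694.7·tan44.5° = 927.5 kN/m, FS = 1.03.
Setting FS = 1.39 and solving for T:
1.39·(898.8 − T cos52.3°) = 927.5 + T sin52.3°·tan44.5°
T·(sin52.3°·tan44.5° + 1.39·cos52.3°) = 1.39·898.8 − 927.5
T·(0.7912·0.9827 + 1.39·0.6115) = 1249.4 − 927.5 = 321.9
T·1.6276 = 321.9
T = 197.8 kN/m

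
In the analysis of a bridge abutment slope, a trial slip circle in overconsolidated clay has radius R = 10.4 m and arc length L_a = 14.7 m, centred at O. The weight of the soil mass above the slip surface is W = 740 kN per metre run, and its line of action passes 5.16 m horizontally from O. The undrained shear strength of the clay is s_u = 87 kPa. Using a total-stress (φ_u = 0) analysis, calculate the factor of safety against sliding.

FS = 3.48

Taking moments about the centre O, the resisting moment is provided by the undrained shear strength acting along the arc:
M_R = s_u·L_a·R = 87·14.70·10.4 = 13300.6 kN·m/m
M_D = W·d = 740·5.16 = 3818.4 kN·m/m
FS = M_R / M_D = 13300.6 / 3818.4 = 3.483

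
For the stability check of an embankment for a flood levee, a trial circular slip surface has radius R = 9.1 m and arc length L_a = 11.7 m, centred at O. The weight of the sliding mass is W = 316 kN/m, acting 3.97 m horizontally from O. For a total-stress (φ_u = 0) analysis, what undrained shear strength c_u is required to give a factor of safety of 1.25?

c_u = 14.7 kPa

FS = c_u·L_a·R / (W·d), so c_u = FS·W·d / (L_a·R).
c_u = 1.25·316·3.97 / (11.70·9.1) = 1568.2 / 106.47 = 14.73 kPa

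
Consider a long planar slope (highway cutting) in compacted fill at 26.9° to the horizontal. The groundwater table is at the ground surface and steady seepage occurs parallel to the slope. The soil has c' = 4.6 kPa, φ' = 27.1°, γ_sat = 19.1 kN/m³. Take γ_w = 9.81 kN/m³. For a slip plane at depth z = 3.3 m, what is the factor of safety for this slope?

With seepage parallel to the slope and the water table at the surface, the effective normal stress on the slip plane uses the buoyant unit weight γ' = γ_sat − γ_w while the driving shear stress uses γ_sat:
FS = [c' + γ' z cos²β tanφ'] / [γ_sat z sinβ cosβ]
γ' = 19.1 − 9.81 = 9.29 kN/m³
Numerator = 4.6 + 9.29·3.3·cos²26.9°·tan27.1° = 4.6 + 9.29·3.3·0.7953·0.5117 = 17.077 kPa
Denominator = 19.1·3.3·sin26.9°·cos26.9° = 19.1·3.3·0.4524·0.8918 = 25.431 kPa
FS = 17.077 / 25.431 = 0.671

FS = 0.67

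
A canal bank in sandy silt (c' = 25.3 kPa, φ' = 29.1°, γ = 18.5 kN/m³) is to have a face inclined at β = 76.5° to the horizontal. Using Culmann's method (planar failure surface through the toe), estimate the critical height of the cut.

Culmann's analysis gives the critical failure plane at α_cr = (β + φ')/2 = (76.5 + 29.1)/2 = 52.8°, and the critical height
H_c = (4c'/γ) · sinβ cosφ' / [1 − cos(β − φ')]
    = (4·25.3/18.5) · sin76.5°·cos29.1° / [1 − cos(47.4°)]
    = 5.470 · 0.9724·0.8738 / [1 − 0.6769]
    = 5.470 · 0.8496 / 0.3231
    = 14.38 m

H_c = 14.38 m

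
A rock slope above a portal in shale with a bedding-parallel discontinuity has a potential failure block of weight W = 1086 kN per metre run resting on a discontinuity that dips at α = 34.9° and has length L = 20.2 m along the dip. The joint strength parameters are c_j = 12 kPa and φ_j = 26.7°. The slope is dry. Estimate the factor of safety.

FS = 1.11

Resolving the block weight along and normal to the plane and applying the Mohr–Coulomb strength on the joint:
N' = W cosα = 1086·cos34.9° = 890.7 kN/m
Driving force T = W sinα = 1086·sin34.9° = 621.4 kN/m
Resisting force R = c_j·L + N'·tanφ_j = 12·20.2 + 890.7·tan26.7° = 242.4 + 448.0 = 690.4 kN/m
FS = R / T = 690.4 / 621.4 = 1.111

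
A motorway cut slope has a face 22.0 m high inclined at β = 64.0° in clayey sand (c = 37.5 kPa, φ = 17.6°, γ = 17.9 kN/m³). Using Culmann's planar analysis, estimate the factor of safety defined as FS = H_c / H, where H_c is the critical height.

FS = 1.05

H_c = (4c/γ) · sinβ cosφ / [1 − cos(β − φ)]
    = (4·37.5/17.9) · sin64.0°·cos17.6° / [1 − cos46.4°]
    = 8.380 · 0.8567 / 0.3104 = 23.13 m
FS = H_c / H = 23.13 / 22.0 = 1.051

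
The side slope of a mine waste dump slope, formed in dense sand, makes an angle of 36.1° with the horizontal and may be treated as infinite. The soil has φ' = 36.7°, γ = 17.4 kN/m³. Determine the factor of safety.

For a dry cohesionless infinite slope the factor of safety is FS = tanφ' / tanβ.
FS = tan36.7° / tan36.1° = 0.7454 / 0.7292 = 1.022

FS = 1.02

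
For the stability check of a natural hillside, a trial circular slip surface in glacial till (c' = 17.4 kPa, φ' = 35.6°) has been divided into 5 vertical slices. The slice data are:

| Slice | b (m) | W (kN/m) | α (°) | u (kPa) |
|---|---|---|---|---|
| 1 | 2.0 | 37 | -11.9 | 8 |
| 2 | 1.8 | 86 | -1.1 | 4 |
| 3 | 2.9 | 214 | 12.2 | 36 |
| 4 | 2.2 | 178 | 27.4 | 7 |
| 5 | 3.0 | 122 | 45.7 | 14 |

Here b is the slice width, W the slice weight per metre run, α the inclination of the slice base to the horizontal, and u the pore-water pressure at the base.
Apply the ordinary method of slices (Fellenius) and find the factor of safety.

Ordinary method of slices: FS = Σ[c'·Δl_i + (W_i cosα_i − u_i·Δl_i)·tanφ'] / Σ W_i sinα_i, with Δl_i = b_i / cosα_i.
Slice 1: Δl = 2.0/cos(-11.9°) = 2.044 m; N'_1 = 37·cos(-11.9°) − 8·2.044 = 19.9; c'Δl = 35.56; W sinα = -7.6
Slice 2: Δl = 1.8/cos(-1.1°) = 1.800 m; N'_2 = 86·cos(-1.1°) − 4·1.800 = 78.8; c'Δl = 31.33; W sinα = -1.7
Slice 3: Δl = 2.9/cos12.2° = 2.967 m; N'_3 = 214·cos12.2° − 36·2.967 = 102.4; c'Δl = 51.63; W sinα = 45.2
Slice 4: Δl = 2.2/cos27.4° = 2.478 m; N'_4 = 178·cos27.4° − 7·2.478 = 140.7; c'Δl = 43.12; W sinα = 81.9
Slice 5: Δl = 3.0/cos45.7° = 4.295 m; N'_5 = 122·cos45.7° − 14·4.295 = 25.1; c'Δl = 74.74; W sinα = 87.3
Σc'Δl = 236.4 kN/m; ΣN' = 366.7 kN/m; ΣW sinα = 205.2 kN/m
Resisting = 236.4 + 366.7·tan35.6° = 236.4 + 262.6 = 498.9 kN/m
FS = 498.9 / 205.2 = 2.432

FS = 2.43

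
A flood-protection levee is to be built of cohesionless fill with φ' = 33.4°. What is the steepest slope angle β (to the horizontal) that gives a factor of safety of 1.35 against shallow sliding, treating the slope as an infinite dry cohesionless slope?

For an infinite dry cohesionless slope FS = tanφ'/tanβ, so tanβ = tanφ' / FS.
tanβ = tan33.4° / 1.35 = 0.6594 / 1.35 = 0.4884
β = arctan(0.4884) = 26.03°

β = 26.0°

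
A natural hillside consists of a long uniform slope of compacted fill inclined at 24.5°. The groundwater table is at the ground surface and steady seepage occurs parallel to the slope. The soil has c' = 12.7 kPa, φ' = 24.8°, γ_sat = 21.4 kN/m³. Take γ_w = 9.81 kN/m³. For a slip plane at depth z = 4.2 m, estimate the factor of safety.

With seepage parallel to the slope and the water table at the surface, the effective normal stress on the slip plane uses the buoyant unit weight γ' = γ_sat − γ_w while the driving shear stress uses γ_sat:
FS = [c' + γ' z cos²β tanφ'] / [γ_sat z sinβ cosβ]
γ' = 21.4 − 9.81 = 11.59 kN/m³
Numerator = 12.7 + 11.59·4.2·cos²24.5°·tan24.8° = 12.7 + 11.59·4.2·0.8280·0.4621 = 31.324 kPa
Denominator = 21.4·4.2·sin24.5°·cos24.5° = 21.4·4.2·0.4147·0.9100 = 33.917 kPa
FS = 31.324 / 33.917 = 0.924

FS = 0.92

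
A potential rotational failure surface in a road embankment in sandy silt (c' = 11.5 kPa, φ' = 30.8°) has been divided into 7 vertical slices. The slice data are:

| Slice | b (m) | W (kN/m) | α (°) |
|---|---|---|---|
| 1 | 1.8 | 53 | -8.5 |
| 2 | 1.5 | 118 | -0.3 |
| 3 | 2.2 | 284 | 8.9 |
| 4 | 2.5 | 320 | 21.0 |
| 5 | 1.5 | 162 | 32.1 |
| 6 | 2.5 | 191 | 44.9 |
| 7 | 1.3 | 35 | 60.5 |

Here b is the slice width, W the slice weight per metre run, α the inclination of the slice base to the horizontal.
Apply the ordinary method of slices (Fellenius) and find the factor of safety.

Ordinary method of slices: FS = Σ[c'·Δl_i + (W_i cosα_i)·tanφ'] / Σ W_i sinα_i, with Δl_i = b_i / cosα_i.
Slice 1: Δl = 1.8/cos(-8.5°) = 1.820 m; N'_1 = 53·cos(-8.5°) = 52.4; c'Δl = 20.93; W sinα = -7.8
Slice 2: Δl = 1.5/cos(-0.3°) = 1.500 m; N'_2 = 118·cos(-0.3°) = 118.0; c'Δl = 17.25; W sinα = -0.6
Slice 3: Δl = 2.2/cos8.9° = 2.227 m; N'_3 = 284·cos8.9° = 280.6; c'Δl = 25.61; W sinα = 43.9
Slice 4: Δl = 2.5/cos21.0° = 2.678 m; N'_4 = 320·cos21.0° = 298.7; c'Δl = 30.80; W sinα = 114.7
Slice 5: Δl = 1.5/cos32.1° = 1.771 m; N'_5 = 162·cos32.1° = 137.2; c'Δl = 20.36; W sinα = 86.1
Slice 6: Δl = 2.5/cos44.9° = 3.529 m; N'_6 = 191·cos44.9° = 135.3; c'Δl = 40.59; W sinα = 134.8
Slice 7: Δl = 1.3/cos60.5° = 2.640 m; N'_7 = 35·cos60.5° = 17.2; c'Δl = 30.36; W sinα = 30.5
Σc'Δl = 185.9 kN/m; ΣN' = 1039.5 kN/m; ΣW sinα = 401.5 kN/m
Resisting = 185.9 + 1039.5·tan30.8° = 185.9 + 619.7 = 805.6 kN/m
FS = 805.6 / 401.5 = 2.006

FS = 2.01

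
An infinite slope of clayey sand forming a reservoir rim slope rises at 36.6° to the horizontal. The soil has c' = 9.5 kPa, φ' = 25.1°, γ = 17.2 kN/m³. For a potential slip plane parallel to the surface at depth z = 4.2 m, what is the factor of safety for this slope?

For an infinite slope with a slip plane parallel to the surface (no pore pressure): FS = [c' + γz cos²β tanφ'] / [γz sinβ cosβ].
γz = 17.2·4.2 = 72.24 kN/m²
Numerator = 9.5 + 72.24·cos²36.6°·tan25.1° = 9.5 + 72.24·0.6445·0.4684 = 31.310 kPa
Denominator = 72.24·sin36.6°·cos36.6° = 72.24·0.5962·0.8028 = 34.578 kPa
FS = 31.310 / 34.578 = 0.905

FS = 0.91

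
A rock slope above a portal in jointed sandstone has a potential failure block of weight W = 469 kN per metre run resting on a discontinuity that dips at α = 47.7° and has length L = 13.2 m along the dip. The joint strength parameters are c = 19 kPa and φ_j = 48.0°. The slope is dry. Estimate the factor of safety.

Resolving the block weight along and normal to the plane and applying the Mohr–Coulomb strength on the joint:
N' = W cosα = 469·cos47.7° = 315.6 kN/m
Driving force T = W sinα = 469·sin47.7° = 346.9 kN/m
Resisting force R = c·L + N'·tanφ_j = 19·13.2 + 315.6·tan48.0° = 250.8 + 350.6 = 601.4 kN/m
FS = R / T = 601.4 / 346.9 = 1.734

FS = 1.73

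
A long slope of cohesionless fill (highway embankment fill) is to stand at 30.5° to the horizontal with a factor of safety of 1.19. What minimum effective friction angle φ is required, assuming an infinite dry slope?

φ = 35.0°

FS = tanφ/tanβ ⇒ tanφ = FS · tanβ = 1.19 · tan30.5° = 0.7010
φ = arctan(0.7010) = 35.03°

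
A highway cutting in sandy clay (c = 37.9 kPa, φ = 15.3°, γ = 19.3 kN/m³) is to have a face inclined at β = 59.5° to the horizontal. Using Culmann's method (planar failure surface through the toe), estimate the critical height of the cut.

Culmann's analysis gives the critical failure plane at α_cr = (β + φ)/2 = (59.5 + 15.3)/2 = 37.4°, and the critical height
H_c = (4c/γ) · sinβ cosφ / [1 − cos(β − φ)]
    = (4·37.9/19.3) · sin59.5°·cos15.3° / [1 − cos(44.2°)]
    = 7.855 · 0.8616·0.9646 / [1 − 0.7169]
    = 7.855 · 0.8311 / 0.2831
    = 23.06 m

H_c = 23.06 m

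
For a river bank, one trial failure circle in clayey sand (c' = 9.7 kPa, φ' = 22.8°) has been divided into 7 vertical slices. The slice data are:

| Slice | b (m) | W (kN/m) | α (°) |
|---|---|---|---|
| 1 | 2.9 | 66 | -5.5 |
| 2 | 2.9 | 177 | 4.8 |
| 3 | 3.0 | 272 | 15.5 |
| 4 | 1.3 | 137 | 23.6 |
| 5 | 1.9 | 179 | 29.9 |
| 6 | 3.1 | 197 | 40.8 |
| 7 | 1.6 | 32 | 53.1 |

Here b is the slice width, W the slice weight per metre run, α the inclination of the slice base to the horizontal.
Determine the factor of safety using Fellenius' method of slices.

FS = 1.55

Ordinary method of slices: FS = Σ[c'·Δl_i + (W_i cosα_i)·tanφ'] / Σ W_i sinα_i, with Δl_i = b_i / cosα_i.
Slice 1: Δl = 2.9/cos(-5.5°) = 2.913 m; N'_1 = 66·cos(-5.5°) = 65.7; c'Δl = 28.26; W sinα = -6.3
Slice 2: Δl = 2.9/cos4.8° = 2.910 m; N'_2 = 177·cos4.8° = 176.4; c'Δl = 28.23; W sinα = 14.8
Slice 3: Δl = 3.0/cos15.5° = 3.113 m; N'_3 = 272·cos15.5° = 262.1; c'Δl = 30.20; W sinα = 72.7
Slice 4: Δl = 1.3/cos23.6° = 1.419 m; N'_4 = 137·cos23.6° = 125.5; c'Δl = 13.76; W sinα = 54.8
Slice 5: Δl = 1.9/cos29.9° = 2.192 m; N'_5 = 179·cos29.9° = 155.2; c'Δl = 21.26; W sinα = 89.2
Slice 6: Δl = 3.1/cos40.8° = 4.095 m; N'_6 = 197·cos40.8° = 149.1; c'Δl = 39.72; W sinα = 128.7
Slice 7: Δl = 1.6/cos53.1° = 2.665 m; N'_7 = 32·cos53.1° = 19.2; c'Δl = 25.85; W sinα = 25.6
Σc'Δl = 187.3 kN/m; ΣN' = 953.2 kN/m; ΣW sinα = 379.6 kN/m
Resisting = 187.3 + 953.2·tan22.8° = 187.3 + 400.7 = 588.0 kN/m
FS = 588.0 / 379.6 = 1.549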